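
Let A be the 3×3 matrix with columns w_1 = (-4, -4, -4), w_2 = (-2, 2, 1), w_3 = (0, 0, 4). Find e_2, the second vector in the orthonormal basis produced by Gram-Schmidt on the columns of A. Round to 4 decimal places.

w_1 = (-4, -4, -4); ‖w_1‖ = 6.9282, so e_1 = (-0.5774, -0.5774, -0.5774).
e_1·w_2 = (-0.5774)·(-2) + (-0.5774)·2 + (-0.5774)·1 = -0.5774.
u_2 = w_2 + 0.5774·e_1 = (-2.3333, 1.6667, 0.6667).
‖u_2‖ = 2.9439, so e_2 = (-0.7926, 0.5661, 0.2265).

e_2 = (-0.7926, 0.5661, 0.2265)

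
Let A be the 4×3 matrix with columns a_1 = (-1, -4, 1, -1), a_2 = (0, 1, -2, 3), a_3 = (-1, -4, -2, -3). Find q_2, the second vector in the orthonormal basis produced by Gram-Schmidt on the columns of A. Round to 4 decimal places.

q_1 = a_1/‖a_1‖ = (-1, -4, 1, -1)/4.3589 = (-0.2294, -0.9177, 0.2294, -0.2294).
r_{12} = q_1·a_2 = -2.0647.
u_2 = a_2 + 2.0647·q_1 = (-0.4737, -0.8947, -1.5263, 2.5263).
‖u_2‖ = 3.1204, so q_2 = (-0.1518, -0.2867, -0.4891, 0.8096).

q_2 = (-0.1518, -0.2867, -0.4891, 0.8096)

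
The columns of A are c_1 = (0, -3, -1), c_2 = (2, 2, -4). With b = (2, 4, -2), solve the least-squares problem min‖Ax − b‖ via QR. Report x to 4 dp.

x = (-0.8475, 0.7627)

c_1 = (0, -3, -1); ‖c_1‖ = 3.1623, so q_1 = (0.0000, -0.9487, -0.3162).
q_1·c_2 = 0.0000·2 + (-0.9487)·2 + (-0.3162)·(-4) = -0.6325.
u_2 = c_2 + 0.6325·q_1 = (2.0000, 1.4000, -4.2000).
‖u_2‖ = 4.8580, so q_2 = (0.4117, 0.2882, -0.8646).
Qᵀb = (-3.1623, 3.7052).
Back-substitute: x_2 = 3.7052/4.8580 = 0.7627.
x_1 = (-3.1623 + 0.6325·0.7627)/3.1623 = -0.8475.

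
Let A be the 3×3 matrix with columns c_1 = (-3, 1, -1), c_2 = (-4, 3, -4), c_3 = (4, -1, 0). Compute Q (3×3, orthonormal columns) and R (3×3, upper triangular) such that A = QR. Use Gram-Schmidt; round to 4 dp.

Q = [[-0.9045, 0.4132, -0.1054], [0.3015, 0.4449, -0.8433], [-0.3015, -0.7946, -0.5270]], R = [[3.3166, 5.7287, -3.9196], [0.0000, 2.8604, 1.2077], [0.0000, 0.0000, 0.4216]]

c_1 = (-3, 1, -1); ‖c_1‖ = 3.3166, so e_1 = (-0.9045, 0.3015, -0.3015).
e_1·c_2 = (-0.9045)·(-4) + 0.3015·3 + (-0.3015)·(-4) = 5.7287.
u_2 = c_2 − 5.7287·e_1 = (1.1818, 1.2727, -2.2727).
‖u_2‖ = 2.8604, so e_2 = (0.4132, 0.4449, -0.7946).
e_1·c_3 = (-0.9045)·4 + 0.3015·(-1) + (-0.3015)·0 = -3.9196; e_2·c_3 = 0.4132·4 + 0.4449·(-1) + (-0.7946)·0 = 1.2077.
u_3 = c_3 + 3.9196·e_1 − 1.2077·e_2 = (-0.0444, -0.3556, -0.2222).
‖u_3‖ = 0.4216, so e_3 = (-0.1054, -0.8433, -0.5270).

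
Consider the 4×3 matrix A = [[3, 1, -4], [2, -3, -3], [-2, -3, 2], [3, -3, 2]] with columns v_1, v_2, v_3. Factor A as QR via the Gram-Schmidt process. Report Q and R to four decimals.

Q = [[0.5883, 0.3280, -0.3394], [0.3922, -0.4920, -0.6422], [-0.3922, -0.6710, -0.1431], [0.5883, -0.4473, 0.6722]], R = [[5.0990, -1.1767, -3.1379], [0.0000, 5.1590, -2.0726], [0.0000, 0.0000, 4.3426]]

v_1 = (3, 2, -2, 3); ‖v_1‖ = 5.0990, so q_1 = (0.5883, 0.3922, -0.3922, 0.5883).
q_1·v_2 = 0.5883·1 + 0.3922·(-3) + (-0.3922)·(-3) + 0.5883·(-3) = -1.1767.
u_2 = v_2 + 1.1767·q_1 = (1.6923, -2.5385, -3.4615, -2.3077).
‖u_2‖ = 5.1590, so q_2 = (0.3280, -0.4920, -0.6710, -0.4473).
q_1·v_3 = 0.5883·(-4) + 0.3922·(-3) + (-0.3922)·2 + 0.5883·2 = -3.1379; q_2·v_3 = 0.3280·(-4) + (-0.4920)·(-3) + (-0.6710)·2 + (-0.4473)·2 = -2.0726.
u_3 = v_3 + 3.1379·q_1 + 2.0726·q_2 = (-1.4740, -2.7890, -0.6214, 2.9191).
‖u_3‖ = 4.3426, so q_3 = (-0.3394, -0.6422, -0.1431, 0.6722).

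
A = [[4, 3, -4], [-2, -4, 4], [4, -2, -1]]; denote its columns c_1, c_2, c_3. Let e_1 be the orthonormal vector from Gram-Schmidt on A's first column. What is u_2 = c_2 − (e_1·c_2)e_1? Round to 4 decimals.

c_1 = (4, -2, 4); ‖c_1‖ = 6.0000, so e_1 = (0.6667, -0.3333, 0.6667).
e_1·c_2 = 0.6667·3 + (-0.3333)·(-4) + 0.6667·(-2) = 2.0000.
u_2 = c_2 − 2.0000·e_1 = (1.6667, -3.3333, -3.3333).

u_2 = (1.6667, -3.3333, -3.3333)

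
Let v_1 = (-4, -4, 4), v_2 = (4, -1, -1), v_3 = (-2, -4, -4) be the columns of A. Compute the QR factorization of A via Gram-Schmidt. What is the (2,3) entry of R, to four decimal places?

q_1 = v_1/‖v_1‖ = (-4, -4, 4)/6.9282 = (-0.5774, -0.5774, 0.5774).
r_{12} = q_1·v_2 = -2.3094.
u_2 = v_2 + 2.3094·q_1 = (2.6667, -2.3333, 0.3333).
‖u_2‖ = 3.5590, so q_2 = (0.7493, -0.6556, 0.0937).
r_{23} = q_2·v_3 = 0.7493.

r_{23} = 0.7493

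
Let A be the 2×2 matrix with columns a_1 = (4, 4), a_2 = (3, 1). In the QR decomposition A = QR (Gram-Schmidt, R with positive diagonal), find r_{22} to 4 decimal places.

r_{22} = 1.4142

a_1 = (4, 4); ‖a_1‖ = 5.6569, so e_1 = (0.7071, 0.7071).
e_1·a_2 = 0.7071·3 + 0.7071·1 = 2.8284.
u_2 = a_2 − 2.8284·e_1 = (1.0000, -1.0000).
r_{22} = ‖u_2‖ = 1.4142.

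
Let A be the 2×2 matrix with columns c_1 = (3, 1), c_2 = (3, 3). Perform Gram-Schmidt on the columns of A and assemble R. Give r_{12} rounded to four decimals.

c_1 = (3, 1); ‖c_1‖ = 3.1623, so q_1 = (0.9487, 0.3162).
r_{12} = q_1·c_2 = 3.7947.

r_{12} = 3.7947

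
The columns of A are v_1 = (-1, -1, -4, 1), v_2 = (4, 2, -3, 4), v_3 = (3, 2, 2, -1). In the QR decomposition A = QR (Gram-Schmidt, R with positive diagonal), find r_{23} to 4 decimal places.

r_{23} = 2.1207

q_1 = v_1/‖v_1‖ = (-1, -1, -4, 1)/4.3589 = (-0.2294, -0.2294, -0.9177, 0.2294).
r_{12} = q_1·v_2 = 2.2942.
u_2 = v_2 − 2.2942·q_1 = (4.5263, 2.5263, -0.8947, 3.4737).
‖u_2‖ = 6.3037, so q_2 = (0.7180, 0.4008, -0.1419, 0.5511).
r_{23} = q_2·v_3 = 2.1207.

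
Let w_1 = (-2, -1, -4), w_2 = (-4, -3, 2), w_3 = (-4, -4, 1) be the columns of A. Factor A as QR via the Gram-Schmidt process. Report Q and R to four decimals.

Q = [[-0.4364, -0.6949, 0.5715], [-0.2182, -0.5345, -0.8165], [-0.8729, 0.4811, -0.0816]], R = [[4.5826, 0.6547, 1.7457], [0.0000, 5.3452, 5.3987], [0.0000, 0.0000, 0.8981]]

w_1 = (-2, -1, -4); ‖w_1‖ = 4.5826, so e_1 = (-0.4364, -0.2182, -0.8729).
e_1·w_2 = (-0.4364)·(-4) + (-0.2182)·(-3) + (-0.8729)·2 = 0.6547.
u_2 = w_2 − 0.6547·e_1 = (-3.7143, -2.8571, 2.5714).
‖u_2‖ = 5.3452, so e_2 = (-0.6949, -0.5345, 0.4811).
e_1·w_3 = (-0.4364)·(-4) + (-0.2182)·(-4) + (-0.8729)·1 = 1.7457; e_2·w_3 = (-0.6949)·(-4) + (-0.5345)·(-4) + 0.4811·1 = 5.3987.
u_3 = w_3 − 1.7457·e_1 − 5.3987·e_2 = (0.5133, -0.7333, -0.0733).
‖u_3‖ = 0.8981, so e_3 = (0.5715, -0.8165, -0.0816).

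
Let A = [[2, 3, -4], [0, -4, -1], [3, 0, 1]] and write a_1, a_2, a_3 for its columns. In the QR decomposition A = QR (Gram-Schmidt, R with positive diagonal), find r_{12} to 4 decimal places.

r_{12} = 1.6641

a_1 = (2, 0, 3); ‖a_1‖ = 3.6056, so e_1 = (0.5547, 0.0000, 0.8321).
r_{12} = e_1·a_2 = 1.6641.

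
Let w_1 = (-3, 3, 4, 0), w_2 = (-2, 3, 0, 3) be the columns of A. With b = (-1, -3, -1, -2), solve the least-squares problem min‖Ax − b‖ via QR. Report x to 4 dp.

e_1 = w_1/‖w_1‖ = (-3, 3, 4, 0)/5.8310 = (-0.5145, 0.5145, 0.6860, 0.0000).
r_{12} = e_1·w_2 = 2.5725.
u_2 = w_2 − 2.5725·e_1 = (-0.6765, 1.6765, -1.7647, 3.0000).
‖u_2‖ = 3.9220, so e_2 = (-0.1725, 0.4274, -0.4499, 0.7649).
Qᵀb = (-1.7150, -2.1897).
Back-substitute: x_2 = -2.1897/3.9220 = -0.5583.
x_1 = (-1.7150 − 2.5725·(-0.5583))/5.8310 = -0.0478.

x = (-0.0478, -0.5583)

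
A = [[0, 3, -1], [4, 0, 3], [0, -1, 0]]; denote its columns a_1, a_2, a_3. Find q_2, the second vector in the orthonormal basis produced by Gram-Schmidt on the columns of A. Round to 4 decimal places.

q_1 = a_1/‖a_1‖ = (0, 4, 0)/4.0000 = (0.0000, 1.0000, 0.0000).
r_{12} = q_1·a_2 = 0.0000.
u_2 = a_2 + 0.0000·q_1 = (3.0000, 0.0000, -1.0000).
‖u_2‖ = 3.1623, so q_2 = (0.9487, 0.0000, -0.3162).

q_2 = (0.9487, 0.0000, -0.3162)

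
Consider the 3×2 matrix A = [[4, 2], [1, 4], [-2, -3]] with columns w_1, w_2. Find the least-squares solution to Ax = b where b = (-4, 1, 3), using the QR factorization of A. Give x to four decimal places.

x = (-1.3158, 0.3684)

e_1 = w_1/‖w_1‖ = (4, 1, -2)/4.5826 = (0.8729, 0.2182, -0.4364).
r_{12} = e_1·w_2 = 3.9279.
u_2 = w_2 − 3.9279·e_1 = (-1.4286, 3.1429, -1.2857).
‖u_2‖ = 3.6839, so e_2 = (-0.3878, 0.8531, -0.3490).
Qᵀb = (-4.5826, 1.3572).
Back-substitute: x_2 = 1.3572/3.6839 = 0.3684.
x_1 = (-4.5826 − 3.9279·0.3684)/4.5826 = -1.3158.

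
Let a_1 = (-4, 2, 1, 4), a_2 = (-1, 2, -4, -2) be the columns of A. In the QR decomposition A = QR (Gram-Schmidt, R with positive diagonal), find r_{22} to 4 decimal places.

r_{22} = 4.9566

e_1 = a_1/‖a_1‖ = (-4, 2, 1, 4)/6.0828 = (-0.6576, 0.3288, 0.1644, 0.6576).
r_{12} = e_1·a_2 = -0.6576.
u_2 = a_2 + 0.6576·e_1 = (-1.4324, 2.2162, -3.8919, -1.5676).
r_{22} = ‖u_2‖ = 4.9566.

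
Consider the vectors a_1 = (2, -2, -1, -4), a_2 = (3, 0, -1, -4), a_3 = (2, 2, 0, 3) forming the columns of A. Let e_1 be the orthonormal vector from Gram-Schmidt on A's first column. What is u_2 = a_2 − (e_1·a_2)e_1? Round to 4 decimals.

a_1 = (2, -2, -1, -4); ‖a_1‖ = 5.0000, so e_1 = (0.4000, -0.4000, -0.2000, -0.8000).
e_1·a_2 = 0.4000·3 + (-0.4000)·0 + (-0.2000)·(-1) + (-0.8000)·(-4) = 4.6000.
u_2 = a_2 − 4.6000·e_1 = (1.1600, 1.8400, -0.0800, -0.3200).

u_2 = (1.1600, 1.8400, -0.0800, -0.3200)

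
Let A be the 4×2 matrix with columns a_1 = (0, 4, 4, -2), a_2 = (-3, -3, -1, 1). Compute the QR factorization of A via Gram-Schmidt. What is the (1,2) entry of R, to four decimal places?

r_{12} = -3.0000

a_1 = (0, 4, 4, -2); ‖a_1‖ = 6.0000, so e_1 = (0.0000, 0.6667, 0.6667, -0.3333).
r_{12} = e_1·a_2 = -3.0000.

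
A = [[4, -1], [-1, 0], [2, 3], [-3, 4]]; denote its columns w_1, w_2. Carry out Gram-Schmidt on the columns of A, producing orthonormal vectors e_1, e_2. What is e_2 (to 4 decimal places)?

w_1 = (4, -1, 2, -3); ‖w_1‖ = 5.4772, so e_1 = (0.7303, -0.1826, 0.3651, -0.5477).
e_1·w_2 = 0.7303·(-1) + (-0.1826)·0 + 0.3651·3 + (-0.5477)·4 = -1.8257.
u_2 = w_2 + 1.8257·e_1 = (0.3333, -0.3333, 3.6667, 3.0000).
‖u_2‖ = 4.7610, so e_2 = (0.0700, -0.0700, 0.7702, 0.6301).

e_2 = (0.0700, -0.0700, 0.7702, 0.6301)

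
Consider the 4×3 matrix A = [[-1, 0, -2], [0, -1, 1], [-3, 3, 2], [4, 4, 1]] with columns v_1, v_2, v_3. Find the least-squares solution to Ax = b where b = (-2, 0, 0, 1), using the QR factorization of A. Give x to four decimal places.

v_1 = (-1, 0, -3, 4); ‖v_1‖ = 5.0990, so e_1 = (-0.1961, 0.0000, -0.5883, 0.7845).
e_1·v_2 = (-0.1961)·0 + 0.0000·(-1) + (-0.5883)·3 + 0.7845·4 = 1.3728.
u_2 = v_2 − 1.3728·e_1 = (0.2692, -1.0000, 3.8077, 2.9231).
‖u_2‖ = 4.9107, so e_2 = (0.0548, -0.2036, 0.7754, 0.5952).
e_1·v_3 = (-0.1961)·(-2) + 0.0000·1 + (-0.5883)·2 + 0.7845·1 = 0.0000; e_2·v_3 = 0.0548·(-2) + (-0.2036)·1 + 0.7754·2 + 0.5952·1 = 1.8327.
u_3 = v_3 + 0.0000·e_1 − 1.8327·e_2 = (-2.1005, 1.3732, 0.5789, -0.0909).
‖u_3‖ = 2.5770, so e_3 = (-0.8151, 0.5329, 0.2247, -0.0353).
Qᵀb = (1.1767, 0.4856, 1.5949).
Back-substitute: x_3 = 1.5949/2.5770 = 0.6189.
x_2 = (0.4856 − 1.8327·0.6189)/4.9107 = -0.1321.
x_1 = (1.1767 − 1.3728·(-0.1321) + 0.0000·0.6189)/5.0990 = 0.2663.

x = (0.2663, -0.1321, 0.6189)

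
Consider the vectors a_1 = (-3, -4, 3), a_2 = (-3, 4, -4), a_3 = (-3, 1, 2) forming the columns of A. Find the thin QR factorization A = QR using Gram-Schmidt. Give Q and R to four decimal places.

a_1 = (-3, -4, 3); ‖a_1‖ = 5.8310, so q_1 = (-0.5145, -0.6860, 0.5145).
q_1·a_2 = (-0.5145)·(-3) + (-0.6860)·4 + 0.5145·(-4) = -3.2585.
u_2 = a_2 + 3.2585·q_1 = (-4.6765, 1.7647, -2.3235).
‖u_2‖ = 5.5120, so q_2 = (-0.8484, 0.3202, -0.4215).
q_1·a_3 = (-0.5145)·(-3) + (-0.6860)·1 + 0.5145·2 = 1.8865; q_2·a_3 = (-0.8484)·(-3) + 0.3202·1 + (-0.4215)·2 = 2.0223.
u_3 = a_3 − 1.8865·q_1 − 2.0223·q_2 = (-0.3136, 1.6467, 1.8819).
‖u_3‖ = 2.5202, so q_3 = (-0.1245, 0.6534, 0.7467).

Q = [[-0.5145, -0.8484, -0.1245], [-0.6860, 0.3202, 0.6534], [0.5145, -0.4215, 0.7467]], R = [[5.8310, -3.2585, 1.8865], [0.0000, 5.5120, 2.0223], [0.0000, 0.0000, 2.5202]]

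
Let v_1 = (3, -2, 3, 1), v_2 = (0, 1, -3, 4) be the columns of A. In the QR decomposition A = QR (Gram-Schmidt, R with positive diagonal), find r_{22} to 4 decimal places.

r_{22} = 4.8856

v_1 = (3, -2, 3, 1); ‖v_1‖ = 4.7958, so q_1 = (0.6255, -0.4170, 0.6255, 0.2085).
q_1·v_2 = 0.6255·0 + (-0.4170)·1 + 0.6255·(-3) + 0.2085·4 = -1.4596.
u_2 = v_2 + 1.4596·q_1 = (0.9130, 0.3913, -2.0870, 4.3043).
r_{22} = ‖u_2‖ = 4.8856.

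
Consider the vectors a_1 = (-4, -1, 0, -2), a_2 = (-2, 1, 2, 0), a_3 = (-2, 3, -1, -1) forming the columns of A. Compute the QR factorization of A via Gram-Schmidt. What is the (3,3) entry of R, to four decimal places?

a_1 = (-4, -1, 0, -2); ‖a_1‖ = 4.5826, so e_1 = (-0.8729, -0.2182, 0.0000, -0.4364).
e_1·a_2 = (-0.8729)·(-2) + (-0.2182)·1 + 0.0000·2 + (-0.4364)·0 = 1.5275.
u_2 = a_2 − 1.5275·e_1 = (-0.6667, 1.3333, 2.0000, 0.6667).
‖u_2‖ = 2.5820, so e_2 = (-0.2582, 0.5164, 0.7746, 0.2582).
e_1·a_3 = (-0.8729)·(-2) + (-0.2182)·3 + 0.0000·(-1) + (-0.4364)·(-1) = 1.5275; e_2·a_3 = (-0.2582)·(-2) + 0.5164·3 + 0.7746·(-1) + 0.2582·(-1) = 1.0328.
u_3 = a_3 − 1.5275·e_1 − 1.0328·e_2 = (-0.4000, 2.8000, -1.8000, -0.6000).
r_{33} = ‖u_3‖ = 3.4059.

r_{33} = 3.4059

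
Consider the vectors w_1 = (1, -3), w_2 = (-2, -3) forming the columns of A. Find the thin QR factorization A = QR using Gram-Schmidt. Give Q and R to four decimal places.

w_1 = (1, -3); ‖w_1‖ = 3.1623, so q_1 = (0.3162, -0.9487).
q_1·w_2 = 0.3162·(-2) + (-0.9487)·(-3) = 2.2136.
u_2 = w_2 − 2.2136·q_1 = (-2.7000, -0.9000).
‖u_2‖ = 2.8460, so q_2 = (-0.9487, -0.3162).

Q = [[0.3162, -0.9487], [-0.9487, -0.3162]], R = [[3.1623, 2.2136], [0.0000, 2.8460]]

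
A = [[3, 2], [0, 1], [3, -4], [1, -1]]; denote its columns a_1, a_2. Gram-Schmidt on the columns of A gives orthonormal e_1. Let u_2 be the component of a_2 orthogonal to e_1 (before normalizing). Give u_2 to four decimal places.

a_1 = (3, 0, 3, 1); ‖a_1‖ = 4.3589, so e_1 = (0.6882, 0.0000, 0.6882, 0.2294).
e_1·a_2 = 0.6882·2 + 0.0000·1 + 0.6882·(-4) + 0.2294·(-1) = -1.6059.
u_2 = a_2 + 1.6059·e_1 = (3.1053, 1.0000, -2.8947, -0.6316).

u_2 = (3.1053, 1.0000, -2.8947, -0.6316)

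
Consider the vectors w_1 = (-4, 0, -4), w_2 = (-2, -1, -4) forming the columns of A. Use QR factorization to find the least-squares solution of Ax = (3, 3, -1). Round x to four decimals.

x = (-0.5000, 0.3333)

q_1 = w_1/‖w_1‖ = (-4, 0, -4)/5.6569 = (-0.7071, 0.0000, -0.7071).
r_{12} = q_1·w_2 = 4.2426.
u_2 = w_2 − 4.2426·q_1 = (1.0000, -1.0000, -1.0000).
‖u_2‖ = 1.7321, so q_2 = (0.5774, -0.5774, -0.5774).
Qᵀb = (-1.4142, 0.5774).
Back-substitute: x_2 = 0.5774/1.7321 = 0.3333.
x_1 = (-1.4142 − 4.2426·0.3333)/5.6569 = -0.5000.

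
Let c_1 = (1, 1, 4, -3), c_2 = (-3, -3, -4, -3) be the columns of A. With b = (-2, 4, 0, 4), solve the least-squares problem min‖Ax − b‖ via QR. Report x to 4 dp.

x = (-0.6694, -0.6210)

c_1 = (1, 1, 4, -3); ‖c_1‖ = 5.1962, so q_1 = (0.1925, 0.1925, 0.7698, -0.5774).
q_1·c_2 = 0.1925·(-3) + 0.1925·(-3) + 0.7698·(-4) + (-0.5774)·(-3) = -2.5019.
u_2 = c_2 + 2.5019·q_1 = (-2.5185, -2.5185, -2.0741, -4.4444).
‖u_2‖ = 6.0614, so q_2 = (-0.4155, -0.4155, -0.3422, -0.7332).
Qᵀb = (-1.9245, -3.7639).
Back-substitute: x_2 = -3.7639/6.0614 = -0.6210.
x_1 = (-1.9245 + 2.5019·(-0.6210))/5.1962 = -0.6694.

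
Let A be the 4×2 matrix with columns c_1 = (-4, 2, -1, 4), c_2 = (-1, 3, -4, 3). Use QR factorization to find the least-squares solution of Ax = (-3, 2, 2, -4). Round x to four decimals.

c_1 = (-4, 2, -1, 4); ‖c_1‖ = 6.0828, so q_1 = (-0.6576, 0.3288, -0.1644, 0.6576).
q_1·c_2 = (-0.6576)·(-1) + 0.3288·3 + (-0.1644)·(-4) + 0.6576·3 = 4.2744.
u_2 = c_2 − 4.2744·q_1 = (1.8108, 1.5946, -3.2973, 0.1892).
‖u_2‖ = 4.0902, so q_2 = (0.4427, 0.3899, -0.8061, 0.0463).
Qᵀb = (-0.3288, -2.3458).
Back-substitute: x_2 = -2.3458/4.0902 = -0.5735.
x_1 = (-0.3288 − 4.2744·(-0.5735))/6.0828 = 0.3489.

x = (0.3489, -0.5735)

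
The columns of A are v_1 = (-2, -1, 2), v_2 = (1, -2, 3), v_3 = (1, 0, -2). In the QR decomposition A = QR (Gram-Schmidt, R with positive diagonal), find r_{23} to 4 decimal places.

q_1 = v_1/‖v_1‖ = (-2, -1, 2)/3.0000 = (-0.6667, -0.3333, 0.6667).
r_{12} = q_1·v_2 = 2.0000.
u_2 = v_2 − 2.0000·q_1 = (2.3333, -1.3333, 1.6667).
‖u_2‖ = 3.1623, so q_2 = (0.7379, -0.4216, 0.5270).
r_{23} = q_2·v_3 = -0.3162.

r_{23} = -0.3162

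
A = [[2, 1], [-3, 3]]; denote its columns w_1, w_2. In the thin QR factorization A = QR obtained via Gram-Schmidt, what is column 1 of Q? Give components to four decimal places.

w_1 = (2, -3); ‖w_1‖ = 3.6056, so e_1 = (0.5547, -0.8321).

e_1 = (0.5547, -0.8321)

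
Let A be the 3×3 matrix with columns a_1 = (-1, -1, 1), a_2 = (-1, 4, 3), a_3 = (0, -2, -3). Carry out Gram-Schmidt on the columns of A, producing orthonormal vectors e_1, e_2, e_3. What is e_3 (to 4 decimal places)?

e_3 = (-0.7926, 0.2265, -0.5661)

e_1 = a_1/‖a_1‖ = (-1, -1, 1)/1.7321 = (-0.5774, -0.5774, 0.5774).
r_{12} = e_1·a_2 = 0.0000.
u_2 = a_2 + 0.0000·e_1 = (-1.0000, 4.0000, 3.0000).
‖u_2‖ = 5.0990, so e_2 = (-0.1961, 0.7845, 0.5883).
r_{13} = e_1·a_3 = -0.5774; r_{23} = e_2·a_3 = -3.3340.
u_3 = a_3 + 0.5774·e_1 + 3.3340·e_2 = (-0.9872, 0.2821, -0.7051).
‖u_3‖ = 1.2455, so e_3 = (-0.7926, 0.2265, -0.5661).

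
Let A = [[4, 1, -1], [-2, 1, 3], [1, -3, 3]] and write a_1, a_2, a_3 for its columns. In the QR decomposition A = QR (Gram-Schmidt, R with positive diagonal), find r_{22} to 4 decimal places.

a_1 = (4, -2, 1); ‖a_1‖ = 4.5826, so q_1 = (0.8729, -0.4364, 0.2182).
q_1·a_2 = 0.8729·1 + (-0.4364)·1 + 0.2182·(-3) = -0.2182.
u_2 = a_2 + 0.2182·q_1 = (1.1905, 0.9048, -2.9524).
r_{22} = ‖u_2‖ = 3.3094.

r_{22} = 3.3094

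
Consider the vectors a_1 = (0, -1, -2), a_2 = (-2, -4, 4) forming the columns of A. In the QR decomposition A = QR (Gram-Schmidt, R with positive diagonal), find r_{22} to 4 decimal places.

r_{22} = 5.7271

e_1 = a_1/‖a_1‖ = (0, -1, -2)/2.2361 = (0.0000, -0.4472, -0.8944).
r_{12} = e_1·a_2 = -1.7889.
u_2 = a_2 + 1.7889·e_1 = (-2.0000, -4.8000, 2.4000).
r_{22} = ‖u_2‖ = 5.7271.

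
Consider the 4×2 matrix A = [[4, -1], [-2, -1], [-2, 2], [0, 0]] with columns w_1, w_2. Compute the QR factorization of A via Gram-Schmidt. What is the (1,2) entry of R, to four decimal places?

r_{12} = -1.2247

w_1 = (4, -2, -2, 0); ‖w_1‖ = 4.8990, so e_1 = (0.8165, -0.4082, -0.4082, 0.0000).
r_{12} = e_1·w_2 = -1.2247.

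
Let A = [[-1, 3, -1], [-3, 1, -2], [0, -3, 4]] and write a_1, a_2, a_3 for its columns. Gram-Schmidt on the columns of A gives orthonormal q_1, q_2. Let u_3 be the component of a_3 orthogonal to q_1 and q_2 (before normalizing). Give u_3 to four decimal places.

q_1 = a_1/‖a_1‖ = (-1, -3, 0)/3.1623 = (-0.3162, -0.9487, 0.0000).
r_{12} = q_1·a_2 = -1.8974.
u_2 = a_2 + 1.8974·q_1 = (2.4000, -0.8000, -3.0000).
‖u_2‖ = 3.9243, so q_2 = (0.6116, -0.2039, -0.7645).
r_{13} = q_1·a_3 = 2.2136; r_{23} = q_2·a_3 = -3.2617.
u_3 = a_3 − 2.2136·q_1 + 3.2617·q_2 = (1.6948, -0.5649, 1.5065).

u_3 = (1.6948, -0.5649, 1.5065)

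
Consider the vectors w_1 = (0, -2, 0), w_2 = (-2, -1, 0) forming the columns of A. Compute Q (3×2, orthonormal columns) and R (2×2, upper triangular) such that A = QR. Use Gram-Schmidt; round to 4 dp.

Q = [[0.0000, -1.0000], [-1.0000, 0.0000], [0.0000, 0.0000]], R = [[2.0000, 1.0000], [0.0000, 2.0000]]

q_1 = w_1/‖w_1‖ = (0, -2, 0)/2.0000 = (0.0000, -1.0000, 0.0000).
r_{12} = q_1·w_2 = 1.0000.
u_2 = w_2 − 1.0000·q_1 = (-2.0000, 0.0000, 0.0000).
‖u_2‖ = 2.0000, so q_2 = (-1.0000, 0.0000, 0.0000).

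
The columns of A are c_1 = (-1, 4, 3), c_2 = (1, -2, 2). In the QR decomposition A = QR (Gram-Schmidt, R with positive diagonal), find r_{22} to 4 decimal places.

r_{22} = 2.9417

e_1 = c_1/‖c_1‖ = (-1, 4, 3)/5.0990 = (-0.1961, 0.7845, 0.5883).
r_{12} = e_1·c_2 = -0.5883.
u_2 = c_2 + 0.5883·e_1 = (0.8846, -1.5385, 2.3462).
r_{22} = ‖u_2‖ = 2.9417.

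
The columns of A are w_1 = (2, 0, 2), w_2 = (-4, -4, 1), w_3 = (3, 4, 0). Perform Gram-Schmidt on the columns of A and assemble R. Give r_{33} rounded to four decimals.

w_1 = (2, 0, 2); ‖w_1‖ = 2.8284, so e_1 = (0.7071, 0.0000, 0.7071).
e_1·w_2 = 0.7071·(-4) + 0.0000·(-4) + 0.7071·1 = -2.1213.
u_2 = w_2 + 2.1213·e_1 = (-2.5000, -4.0000, 2.5000).
‖u_2‖ = 5.3385, so e_2 = (-0.4683, -0.7493, 0.4683).
e_1·w_3 = 0.7071·3 + 0.0000·4 + 0.7071·0 = 2.1213; e_2·w_3 = (-0.4683)·3 + (-0.7493)·4 + 0.4683·0 = -4.4020.
u_3 = w_3 − 2.1213·e_1 + 4.4020·e_2 = (-0.5614, 0.7018, 0.5614).
r_{33} = ‖u_3‖ = 1.0596.

r_{33} = 1.0596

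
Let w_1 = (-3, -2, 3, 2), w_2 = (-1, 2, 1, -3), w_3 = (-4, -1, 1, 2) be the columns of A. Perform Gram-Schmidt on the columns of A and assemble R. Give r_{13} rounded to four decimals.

q_1 = w_1/‖w_1‖ = (-3, -2, 3, 2)/5.0990 = (-0.5883, -0.3922, 0.5883, 0.3922).
r_{13} = q_1·w_3 = 4.1184.

r_{13} = 4.1184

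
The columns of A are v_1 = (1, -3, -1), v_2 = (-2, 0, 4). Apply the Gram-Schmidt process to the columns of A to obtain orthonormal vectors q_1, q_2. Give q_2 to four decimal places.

v_1 = (1, -3, -1); ‖v_1‖ = 3.3166, so q_1 = (0.3015, -0.9045, -0.3015).
q_1·v_2 = 0.3015·(-2) + (-0.9045)·0 + (-0.3015)·4 = -1.8091.
u_2 = v_2 + 1.8091·q_1 = (-1.4545, -1.6364, 3.4545).
‖u_2‖ = 4.0899, so q_2 = (-0.3556, -0.4001, 0.8447).

q_2 = (-0.3556, -0.4001, 0.8447)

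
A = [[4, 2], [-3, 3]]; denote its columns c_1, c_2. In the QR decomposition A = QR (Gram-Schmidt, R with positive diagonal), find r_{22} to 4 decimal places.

r_{22} = 3.6000

c_1 = (4, -3); ‖c_1‖ = 5.0000, so q_1 = (0.8000, -0.6000).
q_1·c_2 = 0.8000·2 + (-0.6000)·3 = -0.2000.
u_2 = c_2 + 0.2000·q_1 = (2.1600, 2.8800).
r_{22} = ‖u_2‖ = 3.6000.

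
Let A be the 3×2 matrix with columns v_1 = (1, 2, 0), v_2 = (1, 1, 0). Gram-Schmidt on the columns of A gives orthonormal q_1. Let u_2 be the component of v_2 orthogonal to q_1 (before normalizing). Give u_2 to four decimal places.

u_2 = (0.4000, -0.2000, 0.0000)

q_1 = v_1/‖v_1‖ = (1, 2, 0)/2.2361 = (0.4472, 0.8944, 0.0000).
r_{12} = q_1·v_2 = 1.3416.
u_2 = v_2 − 1.3416·q_1 = (0.4000, -0.2000, 0.0000).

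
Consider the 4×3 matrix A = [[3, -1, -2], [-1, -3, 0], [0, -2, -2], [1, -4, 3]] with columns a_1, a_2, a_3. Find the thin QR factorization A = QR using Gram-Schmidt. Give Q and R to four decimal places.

a_1 = (3, -1, 0, 1); ‖a_1‖ = 3.3166, so q_1 = (0.9045, -0.3015, 0.0000, 0.3015).
q_1·a_2 = 0.9045·(-1) + (-0.3015)·(-3) + 0.0000·(-2) + 0.3015·(-4) = -1.2060.
u_2 = a_2 + 1.2060·q_1 = (0.0909, -3.3636, -2.0000, -3.6364).
‖u_2‖ = 5.3428, so q_2 = (0.0170, -0.6296, -0.3743, -0.6806).
q_1·a_3 = 0.9045·(-2) + (-0.3015)·0 + 0.0000·(-2) + 0.3015·3 = -0.9045; q_2·a_3 = 0.0170·(-2) + (-0.6296)·0 + (-0.3743)·(-2) + (-0.6806)·3 = -1.3272.
u_3 = a_3 + 0.9045·q_1 + 1.3272·q_2 = (-1.1592, -1.1083, -2.4968, 2.3694).
‖u_3‖ = 3.7974, so q_3 = (-0.3053, -0.2919, -0.6575, 0.6240).

Q = [[0.9045, 0.0170, -0.3053], [-0.3015, -0.6296, -0.2919], [0.0000, -0.3743, -0.6575], [0.3015, -0.6806, 0.6240]], R = [[3.3166, -1.2060, -0.9045], [0.0000, 5.3428, -1.3272], [0.0000, 0.0000, 3.7974]]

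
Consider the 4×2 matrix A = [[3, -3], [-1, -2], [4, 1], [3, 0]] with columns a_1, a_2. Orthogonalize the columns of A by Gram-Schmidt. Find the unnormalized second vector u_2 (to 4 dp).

a_1 = (3, -1, 4, 3); ‖a_1‖ = 5.9161, so q_1 = (0.5071, -0.1690, 0.6761, 0.5071).
q_1·a_2 = 0.5071·(-3) + (-0.1690)·(-2) + 0.6761·1 + 0.5071·0 = -0.5071.
u_2 = a_2 + 0.5071·q_1 = (-2.7429, -2.0857, 1.3429, 0.2571).

u_2 = (-2.7429, -2.0857, 1.3429, 0.2571)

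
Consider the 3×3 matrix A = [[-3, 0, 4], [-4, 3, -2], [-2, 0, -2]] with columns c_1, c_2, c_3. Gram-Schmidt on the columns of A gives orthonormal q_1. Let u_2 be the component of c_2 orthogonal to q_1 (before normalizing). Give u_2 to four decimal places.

c_1 = (-3, -4, -2); ‖c_1‖ = 5.3852, so q_1 = (-0.5571, -0.7428, -0.3714).
q_1·c_2 = (-0.5571)·0 + (-0.7428)·3 + (-0.3714)·0 = -2.2283.
u_2 = c_2 + 2.2283·q_1 = (-1.2414, 1.3448, -0.8276).

u_2 = (-1.2414, 1.3448, -0.8276)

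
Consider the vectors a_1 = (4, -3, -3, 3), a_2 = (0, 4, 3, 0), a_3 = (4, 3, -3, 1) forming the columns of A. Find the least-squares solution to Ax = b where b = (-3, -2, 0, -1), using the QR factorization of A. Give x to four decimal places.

x = (-0.3763, -0.6017, -0.2870)

e_1 = a_1/‖a_1‖ = (4, -3, -3, 3)/6.5574 = (0.6100, -0.4575, -0.4575, 0.4575).
r_{12} = e_1·a_2 = -3.2025.
u_2 = a_2 + 3.2025·e_1 = (1.9535, 2.5349, 1.5349, 1.4651).
‖u_2‖ = 3.8398, so e_2 = (0.5087, 0.6602, 0.3997, 0.3816).
r_{13} = e_1·a_3 = 2.8975; r_{23} = e_2·a_3 = 3.1978.
u_3 = a_3 − 2.8975·e_1 − 3.1978·e_2 = (0.6057, 2.2145, -2.9527, -1.5457).
‖u_3‖ = 4.0470, so e_3 = (0.1497, 0.5472, -0.7296, -0.3819).
Qᵀb = (-1.3725, -3.2281, -1.1614).
Back-substitute: x_3 = -1.1614/4.0470 = -0.2870.
x_2 = (-3.2281 − 3.1978·(-0.2870))/3.8398 = -0.6017.
x_1 = (-1.3725 + 3.2025·(-0.6017) − 2.8975·(-0.2870))/6.5574 = -0.3763.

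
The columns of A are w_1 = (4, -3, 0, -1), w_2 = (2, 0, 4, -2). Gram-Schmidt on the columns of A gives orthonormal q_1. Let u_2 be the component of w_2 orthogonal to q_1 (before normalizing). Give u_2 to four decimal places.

q_1 = w_1/‖w_1‖ = (4, -3, 0, -1)/5.0990 = (0.7845, -0.5883, 0.0000, -0.1961).
r_{12} = q_1·w_2 = 1.9612.
u_2 = w_2 − 1.9612·q_1 = (0.4615, 1.1538, 4.0000, -1.6154).

u_2 = (0.4615, 1.1538, 4.0000, -1.6154)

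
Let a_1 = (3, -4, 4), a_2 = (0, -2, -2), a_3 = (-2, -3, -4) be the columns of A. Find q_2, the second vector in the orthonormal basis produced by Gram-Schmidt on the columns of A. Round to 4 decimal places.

q_2 = (0.0000, -0.7071, -0.7071)

a_1 = (3, -4, 4); ‖a_1‖ = 6.4031, so q_1 = (0.4685, -0.6247, 0.6247).
q_1·a_2 = 0.4685·0 + (-0.6247)·(-2) + 0.6247·(-2) = 0.0000.
u_2 = a_2 + 0.0000·q_1 = (0.0000, -2.0000, -2.0000).
‖u_2‖ = 2.8284, so q_2 = (0.0000, -0.7071, -0.7071).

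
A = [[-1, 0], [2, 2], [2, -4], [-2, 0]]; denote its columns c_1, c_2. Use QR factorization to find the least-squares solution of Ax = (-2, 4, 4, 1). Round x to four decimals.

x = (1.1803, -0.1639)

c_1 = (-1, 2, 2, -2); ‖c_1‖ = 3.6056, so e_1 = (-0.2774, 0.5547, 0.5547, -0.5547).
e_1·c_2 = (-0.2774)·0 + 0.5547·2 + 0.5547·(-4) + (-0.5547)·0 = -1.1094.
u_2 = c_2 + 1.1094·e_1 = (-0.3077, 2.6154, -3.3846, -0.6154).
‖u_2‖ = 4.3323, so e_2 = (-0.0710, 0.6037, -0.7812, -0.1420).
Qᵀb = (4.4376, -0.7102).
Back-substitute: x_2 = -0.7102/4.3323 = -0.1639.
x_1 = (4.4376 + 1.1094·(-0.1639))/3.6056 = 1.1803.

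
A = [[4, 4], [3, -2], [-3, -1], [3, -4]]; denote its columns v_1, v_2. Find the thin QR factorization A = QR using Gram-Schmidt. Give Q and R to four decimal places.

Q = [[0.6100, 0.6425], [0.4575, -0.3404], [-0.4575, -0.1530], [0.4575, -0.6693]], R = [[6.5574, 0.1525], [0.0000, 6.0809]]

v_1 = (4, 3, -3, 3); ‖v_1‖ = 6.5574, so q_1 = (0.6100, 0.4575, -0.4575, 0.4575).
q_1·v_2 = 0.6100·4 + 0.4575·(-2) + (-0.4575)·(-1) + 0.4575·(-4) = 0.1525.
u_2 = v_2 − 0.1525·q_1 = (3.9070, -2.0698, -0.9302, -4.0698).
‖u_2‖ = 6.0809, so q_2 = (0.6425, -0.3404, -0.1530, -0.6693).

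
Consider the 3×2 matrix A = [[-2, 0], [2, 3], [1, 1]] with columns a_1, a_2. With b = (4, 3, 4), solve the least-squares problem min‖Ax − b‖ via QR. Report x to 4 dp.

a_1 = (-2, 2, 1); ‖a_1‖ = 3.0000, so q_1 = (-0.6667, 0.6667, 0.3333).
q_1·a_2 = (-0.6667)·0 + 0.6667·3 + 0.3333·1 = 2.3333.
u_2 = a_2 − 2.3333·q_1 = (1.5556, 1.4444, 0.2222).
‖u_2‖ = 2.1344, so q_2 = (0.7288, 0.6768, 0.1041).
Qᵀb = (0.6667, 5.3620).
Back-substitute: x_2 = 5.3620/2.1344 = 2.5122.
x_1 = (0.6667 − 2.3333·2.5122)/3.0000 = -1.7317.

x = (-1.7317, 2.5122)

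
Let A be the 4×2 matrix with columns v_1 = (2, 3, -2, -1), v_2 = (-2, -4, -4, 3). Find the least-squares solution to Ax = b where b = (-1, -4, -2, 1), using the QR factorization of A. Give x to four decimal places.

e_1 = v_1/‖v_1‖ = (2, 3, -2, -1)/4.2426 = (0.4714, 0.7071, -0.4714, -0.2357).
r_{12} = e_1·v_2 = -2.5927.
u_2 = v_2 + 2.5927·e_1 = (-0.7778, -2.1667, -5.2222, 2.3889).
‖u_2‖ = 6.1869, so e_2 = (-0.1257, -0.3502, -0.8441, 0.3861).
Qᵀb = (-2.5927, 3.6008).
Back-substitute: x_2 = 3.6008/6.1869 = 0.5820.
x_1 = (-2.5927 + 2.5927·0.5820)/4.2426 = -0.2554.

x = (-0.2554, 0.5820)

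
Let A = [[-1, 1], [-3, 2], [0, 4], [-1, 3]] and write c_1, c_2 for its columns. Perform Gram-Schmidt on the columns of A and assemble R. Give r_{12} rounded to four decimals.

e_1 = c_1/‖c_1‖ = (-1, -3, 0, -1)/3.3166 = (-0.3015, -0.9045, 0.0000, -0.3015).
r_{12} = e_1·c_2 = -3.0151.

r_{12} = -3.0151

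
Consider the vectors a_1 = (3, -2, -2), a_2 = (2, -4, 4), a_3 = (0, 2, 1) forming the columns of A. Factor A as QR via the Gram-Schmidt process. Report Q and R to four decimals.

a_1 = (3, -2, -2); ‖a_1‖ = 4.1231, so e_1 = (0.7276, -0.4851, -0.4851).
e_1·a_2 = 0.7276·2 + (-0.4851)·(-4) + (-0.4851)·4 = 1.4552.
u_2 = a_2 − 1.4552·e_1 = (0.9412, -3.2941, 4.7059).
‖u_2‖ = 5.8209, so e_2 = (0.1617, -0.5659, 0.8085).
e_1·a_3 = 0.7276·0 + (-0.4851)·2 + (-0.4851)·1 = -1.4552; e_2·a_3 = 0.1617·0 + (-0.5659)·2 + 0.8085·1 = -0.3234.
u_3 = a_3 + 1.4552·e_1 + 0.3234·e_2 = (1.1111, 1.1111, 0.5556).
‖u_3‖ = 1.6667, so e_3 = (0.6667, 0.6667, 0.3333).

Q = [[0.7276, 0.1617, 0.6667], [-0.4851, -0.5659, 0.6667], [-0.4851, 0.8085, 0.3333]], R = [[4.1231, 1.4552, -1.4552], [0.0000, 5.8209, -0.3234], [0.0000, 0.0000, 1.6667]]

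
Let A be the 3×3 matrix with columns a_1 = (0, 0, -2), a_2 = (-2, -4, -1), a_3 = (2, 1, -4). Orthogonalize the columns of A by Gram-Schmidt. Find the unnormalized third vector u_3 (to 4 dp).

a_1 = (0, 0, -2); ‖a_1‖ = 2.0000, so e_1 = (0.0000, 0.0000, -1.0000).
e_1·a_2 = 0.0000·(-2) + 0.0000·(-4) + (-1.0000)·(-1) = 1.0000.
u_2 = a_2 − 1.0000·e_1 = (-2.0000, -4.0000, 0.0000).
‖u_2‖ = 4.4721, so e_2 = (-0.4472, -0.8944, 0.0000).
e_1·a_3 = 0.0000·2 + 0.0000·1 + (-1.0000)·(-4) = 4.0000; e_2·a_3 = (-0.4472)·2 + (-0.8944)·1 + 0.0000·(-4) = -1.7889.
u_3 = a_3 − 4.0000·e_1 + 1.7889·e_2 = (1.2000, -0.6000, 0.0000).

u_3 = (1.2000, -0.6000, 0.0000)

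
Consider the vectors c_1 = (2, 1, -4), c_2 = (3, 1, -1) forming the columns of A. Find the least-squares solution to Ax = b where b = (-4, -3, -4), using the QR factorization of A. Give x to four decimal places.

x = (1.6000, -2.6000)

c_1 = (2, 1, -4); ‖c_1‖ = 4.5826, so q_1 = (0.4364, 0.2182, -0.8729).
q_1·c_2 = 0.4364·3 + 0.2182·1 + (-0.8729)·(-1) = 2.4004.
u_2 = c_2 − 2.4004·q_1 = (1.9524, 0.4762, 1.0952).
‖u_2‖ = 2.2887, so q_2 = (0.8531, 0.2081, 0.4785).
Qᵀb = (1.0911, -5.9506).
Back-substitute: x_2 = -5.9506/2.2887 = -2.6000.
x_1 = (1.0911 − 2.4004·(-2.6000))/4.5826 = 1.6000.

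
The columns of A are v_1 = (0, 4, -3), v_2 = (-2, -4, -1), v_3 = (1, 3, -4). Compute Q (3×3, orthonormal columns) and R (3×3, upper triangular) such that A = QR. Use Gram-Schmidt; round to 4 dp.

v_1 = (0, 4, -3); ‖v_1‖ = 5.0000, so q_1 = (0.0000, 0.8000, -0.6000).
q_1·v_2 = 0.0000·(-2) + 0.8000·(-4) + (-0.6000)·(-1) = -2.6000.
u_2 = v_2 + 2.6000·q_1 = (-2.0000, -1.9200, -2.5600).
‖u_2‖ = 3.7736, so q_2 = (-0.5300, -0.5088, -0.6784).
q_1·v_3 = 0.0000·1 + 0.8000·3 + (-0.6000)·(-4) = 4.8000; q_2·v_3 = (-0.5300)·1 + (-0.5088)·3 + (-0.6784)·(-4) = 0.6572.
u_3 = v_3 − 4.8000·q_1 − 0.6572·q_2 = (1.3483, -0.5056, -0.6742).
‖u_3‖ = 1.5900, so q_3 = (0.8480, -0.3180, -0.4240).

Q = [[0.0000, -0.5300, 0.8480], [0.8000, -0.5088, -0.3180], [-0.6000, -0.6784, -0.4240]], R = [[5.0000, -2.6000, 4.8000], [0.0000, 3.7736, 0.6572], [0.0000, 0.0000, 1.5900]]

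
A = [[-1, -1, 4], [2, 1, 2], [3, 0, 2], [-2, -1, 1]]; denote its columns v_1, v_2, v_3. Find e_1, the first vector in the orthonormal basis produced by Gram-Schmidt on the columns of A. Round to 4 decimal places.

e_1 = (-0.2357, 0.4714, 0.7071, -0.4714)

v_1 = (-1, 2, 3, -2); ‖v_1‖ = 4.2426, so e_1 = (-0.2357, 0.4714, 0.7071, -0.4714).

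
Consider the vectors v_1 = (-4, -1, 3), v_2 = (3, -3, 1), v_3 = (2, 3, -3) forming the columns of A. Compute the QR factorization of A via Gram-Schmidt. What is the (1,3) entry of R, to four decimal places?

r_{13} = -3.9223

v_1 = (-4, -1, 3); ‖v_1‖ = 5.0990, so e_1 = (-0.7845, -0.1961, 0.5883).
r_{13} = e_1·v_3 = -3.9223.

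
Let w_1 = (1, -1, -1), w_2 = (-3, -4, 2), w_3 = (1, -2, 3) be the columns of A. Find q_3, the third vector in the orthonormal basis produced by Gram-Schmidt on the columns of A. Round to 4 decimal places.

q_3 = (0.6470, -0.1078, 0.7548)

w_1 = (1, -1, -1); ‖w_1‖ = 1.7321, so q_1 = (0.5774, -0.5774, -0.5774).
q_1·w_2 = 0.5774·(-3) + (-0.5774)·(-4) + (-0.5774)·2 = -0.5774.
u_2 = w_2 + 0.5774·q_1 = (-2.6667, -4.3333, 1.6667).
‖u_2‖ = 5.3541, so q_2 = (-0.4981, -0.8093, 0.3113).
q_1·w_3 = 0.5774·1 + (-0.5774)·(-2) + (-0.5774)·3 = 0.0000; q_2·w_3 = (-0.4981)·1 + (-0.8093)·(-2) + 0.3113·3 = 2.0545.
u_3 = w_3 − 0.0000·q_1 − 2.0545·q_2 = (2.0233, -0.3372, 2.3605).
‖u_3‖ = 3.1272, so q_3 = (0.6470, -0.1078, 0.7548).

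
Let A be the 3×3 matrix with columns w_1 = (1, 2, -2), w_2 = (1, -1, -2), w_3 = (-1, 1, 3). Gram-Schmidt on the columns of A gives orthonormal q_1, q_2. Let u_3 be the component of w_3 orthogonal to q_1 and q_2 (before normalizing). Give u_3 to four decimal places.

w_1 = (1, 2, -2); ‖w_1‖ = 3.0000, so q_1 = (0.3333, 0.6667, -0.6667).
q_1·w_2 = 0.3333·1 + 0.6667·(-1) + (-0.6667)·(-2) = 1.0000.
u_2 = w_2 − 1.0000·q_1 = (0.6667, -1.6667, -1.3333).
‖u_2‖ = 2.2361, so q_2 = (0.2981, -0.7454, -0.5963).
q_1·w_3 = 0.3333·(-1) + 0.6667·1 + (-0.6667)·3 = -1.6667; q_2·w_3 = 0.2981·(-1) + (-0.7454)·1 + (-0.5963)·3 = -2.8324.
u_3 = w_3 + 1.6667·q_1 + 2.8324·q_2 = (0.4000, 0.0000, 0.2000).

u_3 = (0.4000, 0.0000, 0.2000)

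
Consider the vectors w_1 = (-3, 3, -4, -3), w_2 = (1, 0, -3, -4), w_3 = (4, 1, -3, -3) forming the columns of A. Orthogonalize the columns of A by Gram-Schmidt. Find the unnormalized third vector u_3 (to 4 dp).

u_3 = (1.8405, 1.9439, -0.6115, 0.9188)

w_1 = (-3, 3, -4, -3); ‖w_1‖ = 6.5574, so e_1 = (-0.4575, 0.4575, -0.6100, -0.4575).
e_1·w_2 = (-0.4575)·1 + 0.4575·0 + (-0.6100)·(-3) + (-0.4575)·(-4) = 3.2025.
u_2 = w_2 − 3.2025·e_1 = (2.4651, -1.4651, -1.0465, -2.5349).
‖u_2‖ = 3.9679, so e_2 = (0.6213, -0.3692, -0.2637, -0.6388).
e_1·w_3 = (-0.4575)·4 + 0.4575·1 + (-0.6100)·(-3) + (-0.4575)·(-3) = 1.8300; e_2·w_3 = 0.6213·4 + (-0.3692)·1 + (-0.2637)·(-3) + (-0.6388)·(-3) = 4.8236.
u_3 = w_3 − 1.8300·e_1 − 4.8236·e_2 = (1.8405, 1.9439, -0.6115, 0.9188).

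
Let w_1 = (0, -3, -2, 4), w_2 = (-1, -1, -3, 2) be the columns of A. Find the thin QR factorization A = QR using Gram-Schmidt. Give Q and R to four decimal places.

Q = [[0.0000, -0.4457], [-0.5571, 0.3381], [-0.3714, -0.8145], [0.7428, -0.1537]], R = [[5.3852, 3.1568], [0.0000, 2.2438]]

w_1 = (0, -3, -2, 4); ‖w_1‖ = 5.3852, so e_1 = (0.0000, -0.5571, -0.3714, 0.7428).
e_1·w_2 = 0.0000·(-1) + (-0.5571)·(-1) + (-0.3714)·(-3) + 0.7428·2 = 3.1568.
u_2 = w_2 − 3.1568·e_1 = (-1.0000, 0.7586, -1.8276, -0.3448).
‖u_2‖ = 2.2438, so e_2 = (-0.4457, 0.3381, -0.8145, -0.1537).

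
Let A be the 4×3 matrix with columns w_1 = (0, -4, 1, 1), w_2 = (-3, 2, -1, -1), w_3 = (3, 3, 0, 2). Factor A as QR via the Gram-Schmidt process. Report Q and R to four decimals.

q_1 = w_1/‖w_1‖ = (0, -4, 1, 1)/4.2426 = (0.0000, -0.9428, 0.2357, 0.2357).
r_{12} = q_1·w_2 = -2.3570.
u_2 = w_2 + 2.3570·q_1 = (-3.0000, -0.2222, -0.4444, -0.4444).
‖u_2‖ = 3.0732, so q_2 = (-0.9762, -0.0723, -0.1446, -0.1446).
r_{13} = q_1·w_3 = -2.3570; r_{23} = q_2·w_3 = -3.4347.
u_3 = w_3 + 2.3570·q_1 + 3.4347·q_2 = (-0.3529, 0.5294, 0.0588, 2.0588).
‖u_3‖ = 2.1557, so q_3 = (-0.1637, 0.2456, 0.0273, 0.9551).

Q = [[0.0000, -0.9762, -0.1637], [-0.9428, -0.0723, 0.2456], [0.2357, -0.1446, 0.0273], [0.2357, -0.1446, 0.9551]], R = [[4.2426, -2.3570, -2.3570], [0.0000, 3.0732, -3.4347], [0.0000, 0.0000, 2.1557]]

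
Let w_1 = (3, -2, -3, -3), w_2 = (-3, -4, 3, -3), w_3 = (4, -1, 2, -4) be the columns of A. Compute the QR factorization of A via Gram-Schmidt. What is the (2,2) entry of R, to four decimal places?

q_1 = w_1/‖w_1‖ = (3, -2, -3, -3)/5.5678 = (0.5388, -0.3592, -0.5388, -0.5388).
r_{12} = q_1·w_2 = -0.1796.
u_2 = w_2 + 0.1796·q_1 = (-2.9032, -4.0645, 2.9032, -3.0968).
r_{22} = ‖u_2‖ = 6.5550.

r_{22} = 6.5550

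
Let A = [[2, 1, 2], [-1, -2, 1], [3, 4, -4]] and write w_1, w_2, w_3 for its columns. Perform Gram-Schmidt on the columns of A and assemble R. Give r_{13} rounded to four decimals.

w_1 = (2, -1, 3); ‖w_1‖ = 3.7417, so e_1 = (0.5345, -0.2673, 0.8018).
r_{13} = e_1·w_3 = -2.4054.

r_{13} = -2.4054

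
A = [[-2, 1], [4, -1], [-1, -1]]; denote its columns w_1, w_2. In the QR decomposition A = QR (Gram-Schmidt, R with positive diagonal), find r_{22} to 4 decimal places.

w_1 = (-2, 4, -1); ‖w_1‖ = 4.5826, so e_1 = (-0.4364, 0.8729, -0.2182).
e_1·w_2 = (-0.4364)·1 + 0.8729·(-1) + (-0.2182)·(-1) = -1.0911.
u_2 = w_2 + 1.0911·e_1 = (0.5238, -0.0476, -1.2381).
r_{22} = ‖u_2‖ = 1.3452.

r_{22} = 1.3452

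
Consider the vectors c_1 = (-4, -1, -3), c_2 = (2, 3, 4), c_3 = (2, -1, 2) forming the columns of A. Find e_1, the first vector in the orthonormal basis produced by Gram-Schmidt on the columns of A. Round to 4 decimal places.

c_1 = (-4, -1, -3); ‖c_1‖ = 5.0990, so e_1 = (-0.7845, -0.1961, -0.5883).

e_1 = (-0.7845, -0.1961, -0.5883)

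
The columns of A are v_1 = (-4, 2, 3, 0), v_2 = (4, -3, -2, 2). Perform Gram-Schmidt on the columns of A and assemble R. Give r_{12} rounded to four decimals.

e_1 = v_1/‖v_1‖ = (-4, 2, 3, 0)/5.3852 = (-0.7428, 0.3714, 0.5571, 0.0000).
r_{12} = e_1·v_2 = -5.1995.

r_{12} = -5.1995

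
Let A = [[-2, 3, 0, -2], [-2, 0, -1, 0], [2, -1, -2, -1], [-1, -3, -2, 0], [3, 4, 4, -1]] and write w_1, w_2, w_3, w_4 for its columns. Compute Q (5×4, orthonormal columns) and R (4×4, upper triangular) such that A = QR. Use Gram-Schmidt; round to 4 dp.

Q = [[-0.4264, 0.6352, -0.4678, -0.3613], [-0.4264, 0.1112, -0.1226, 0.2546], [0.4264, -0.2858, -0.8486, 0.0026], [-0.2132, -0.4685, 0.0802, -0.8266], [0.6396, 0.5320, 0.1989, -0.3484]], R = [[4.6904, 1.4924, 2.5584, -0.2132], [0.0000, 5.7247, 3.5254, -1.5165], [0.0000, 0.0000, 2.4549, 1.5853], [0.0000, 0.0000, 0.0000, 1.0683]]

e_1 = w_1/‖w_1‖ = (-2, -2, 2, -1, 3)/4.6904 = (-0.4264, -0.4264, 0.4264, -0.2132, 0.6396).
r_{12} = e_1·w_2 = 1.4924.
u_2 = w_2 − 1.4924·e_1 = (3.6364, 0.6364, -1.6364, -2.6818, 3.0455).
‖u_2‖ = 5.7247, so e_2 = (0.6352, 0.1112, -0.2858, -0.4685, 0.5320).
r_{13} = e_1·w_3 = 2.5584; r_{23} = e_2·w_3 = 3.5254.
u_3 = w_3 − 2.5584·e_1 − 3.5254·e_2 = (-1.1484, -0.3010, -2.0832, 0.1969, 0.4882).
‖u_3‖ = 2.4549, so e_3 = (-0.4678, -0.1226, -0.8486, 0.0802, 0.1989).
r_{14} = e_1·w_4 = -0.2132; r_{24} = e_2·w_4 = -1.5165; r_{34} = e_3·w_4 = 1.5853.
u_4 = w_4 + 0.2132·e_1 + 1.5165·e_2 − 1.5853·e_3 = (-0.3860, 0.2720, 0.0028, -0.8831, -0.3722).
‖u_4‖ = 1.0683, so e_4 = (-0.3613, 0.2546, 0.0026, -0.8266, -0.3484).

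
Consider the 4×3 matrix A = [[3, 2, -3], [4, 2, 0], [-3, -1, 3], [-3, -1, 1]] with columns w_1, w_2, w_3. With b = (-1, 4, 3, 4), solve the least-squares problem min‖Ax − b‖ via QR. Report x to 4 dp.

w_1 = (3, 4, -3, -3); ‖w_1‖ = 6.5574, so q_1 = (0.4575, 0.6100, -0.4575, -0.4575).
q_1·w_2 = 0.4575·2 + 0.6100·2 + (-0.4575)·(-1) + (-0.4575)·(-1) = 3.0500.
u_2 = w_2 − 3.0500·q_1 = (0.6047, 0.1395, 0.3953, 0.3953).
‖u_2‖ = 0.8353, so q_2 = (0.7239, 0.1671, 0.4733, 0.4733).
q_1·w_3 = 0.4575·(-3) + 0.6100·0 + (-0.4575)·3 + (-0.4575)·1 = -3.2025; q_2·w_3 = 0.7239·(-3) + 0.1671·0 + 0.4733·3 + 0.4733·1 = -0.2784.
u_3 = w_3 + 3.2025·q_1 + 0.2784·q_2 = (-1.3333, 2.0000, 1.6667, -0.3333).
‖u_3‖ = 2.9439, so q_3 = (-0.4529, 0.6794, 0.5661, -0.1132).
Qᵀb = (-1.2200, 3.2575, 4.4159).
Back-substitute: x_3 = 4.4159/2.9439 = 1.5000.
x_2 = (3.2575 + 0.2784·1.5000)/0.8353 = 4.4000.
x_1 = (-1.2200 − 3.0500·4.4000 + 3.2025·1.5000)/6.5574 = -1.5000.

x = (-1.5000, 4.4000, 1.5000)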